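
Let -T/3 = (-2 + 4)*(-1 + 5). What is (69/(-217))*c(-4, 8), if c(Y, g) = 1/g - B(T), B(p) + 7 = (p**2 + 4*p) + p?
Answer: 35397/248 ≈ 142.73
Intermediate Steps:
T = -24 (T = -3*(-2 + 4)*(-1 + 5) = -6*4 = -3*8 = -24)
B(p) = -7 + p**2 + 5*p (B(p) = -7 + ((p**2 + 4*p) + p) = -7 + (p**2 + 5*p) = -7 + p**2 + 5*p)
c(Y, g) = -449 + 1/g (c(Y, g) = 1/g - (-7 + (-24)**2 + 5*(-24)) = 1/g - (-7 + 576 - 120) = 1/g - 1*449 = 1/g - 449 = -449 + 1/g)
(69/(-217))*c(-4, 8) = (69/(-217))*(-449 + 1/8) = (69*(-1/217))*(-449 + 1/8) = -69/217*(-3591/8) = 35397/248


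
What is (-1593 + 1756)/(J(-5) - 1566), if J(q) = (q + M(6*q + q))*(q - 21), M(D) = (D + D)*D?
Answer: -163/65136 ≈ -0.0025025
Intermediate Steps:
M(D) = 2*D**2 (M(D) = (2*D)*D = 2*D**2)
J(q) = (-21 + q)*(q + 98*q**2) (J(q) = (q + 2*(6*q + q)**2)*(q - 21) = (q + 2*(7*q)**2)*(-21 + q) = (q + 2*(49*q**2))*(-21 + q) = (q + 98*q**2)*(-21 + q) = (-21 + q)*(q + 98*q**2))
(-1593 + 1756)/(J(-5) - 1566) = (-1593 + 1756)/(-5*(-21 - 2057*(-5) + 98*(-5)**2) - 1566) = 163/(-5*(-21 + 10285 + 98*25) - 1566) = 163/(-5*(-21 + 10285 + 2450) - 1566) = 163/(-5*12714 - 1566) = 163/(-63570 - 1566) = 163/(-65136) = 163*(-1/65136) = -163/65136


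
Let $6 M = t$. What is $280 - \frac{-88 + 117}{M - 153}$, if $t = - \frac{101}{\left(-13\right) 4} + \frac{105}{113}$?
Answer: $\frac{1506665024}{5377295} \approx 280.19$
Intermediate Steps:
$t = \frac{16873}{5876}$ ($t = - \frac{101}{-52} + 105 \cdot \frac{1}{113} = \left(-101\right) \left(- \frac{1}{52}\right) + \frac{105}{113} = \frac{101}{52} + \frac{105}{113} = \frac{16873}{5876} \approx 2.8715$)
$M = \frac{16873}{35256}$ ($M = \frac{1}{6} \cdot \frac{16873}{5876} = \frac{16873}{35256} \approx 0.47859$)
$280 - \frac{-88 + 117}{M - 153} = 280 - \frac{-88 + 117}{\frac{16873}{35256} - 153} = 280 - \frac{29}{- \frac{5377295}{35256}} = 280 - 29 \left(- \frac{35256}{5377295}\right) = 280 - - \frac{1022424}{5377295} = 280 + \frac{1022424}{5377295} = \frac{1506665024}{5377295}$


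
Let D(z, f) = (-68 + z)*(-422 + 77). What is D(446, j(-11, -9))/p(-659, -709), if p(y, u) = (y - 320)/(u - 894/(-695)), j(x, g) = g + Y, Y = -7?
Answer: -12828718602/136081 ≈ -94273.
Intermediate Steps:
j(x, g) = -7 + g (j(x, g) = g - 7 = -7 + g)
D(z, f) = 23460 - 345*z (D(z, f) = (-68 + z)*(-345) = 23460 - 345*z)
p(y, u) = (-320 + y)/(894/695 + u) (p(y, u) = (-320 + y)/(u - 894*(-1/695)) = (-320 + y)/(u + 894/695) = (-320 + y)/(894/695 + u))
D(446, j(-11, -9))/p(-659, -709) = (23460 - 345*446)/((695*(-320 - 659)/(894 + 695*(-709)))) = (23460 - 153870)/((695*(-979)/(894 - 492755))) = -130410/(695*(-979)/(-491861)) = -130410/(695*(-1/491861)*(-979)) = -130410/680405/491861 = -130410*491861/680405 = -12828718602/136081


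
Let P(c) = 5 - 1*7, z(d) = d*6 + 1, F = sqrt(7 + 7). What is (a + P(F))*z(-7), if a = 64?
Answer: -2542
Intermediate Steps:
F = sqrt(14) ≈ 3.7417
z(d) = 1 + 6*d (z(d) = 6*d + 1 = 1 + 6*d)
P(c) = -2 (P(c) = 5 - 7 = -2)
(a + P(F))*z(-7) = (64 - 2)*(1 + 6*(-7)) = 62*(1 - 42) = 62*(-41) = -2542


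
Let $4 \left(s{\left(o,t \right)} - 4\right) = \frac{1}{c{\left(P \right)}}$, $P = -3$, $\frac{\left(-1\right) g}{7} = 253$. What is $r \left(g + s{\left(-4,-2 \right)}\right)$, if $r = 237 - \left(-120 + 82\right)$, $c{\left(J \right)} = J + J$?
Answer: $- \frac{11662475}{24} \approx -4.8594 \cdot 10^{5}$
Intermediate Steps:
$g = -1771$ ($g = \left(-7\right) 253 = -1771$)
$c{\left(J \right)} = 2 J$
$s{\left(o,t \right)} = \frac{95}{24}$ ($s{\left(o,t \right)} = 4 + \frac{1}{4 \cdot 2 \left(-3\right)} = 4 + \frac{1}{4 \left(-6\right)} = 4 + \frac{1}{4} \left(- \frac{1}{6}\right) = 4 - \frac{1}{24} = \frac{95}{24}$)
$r = 275$ ($r = 237 - -38 = 237 + 38 = 275$)
$r \left(g + s{\left(-4,-2 \right)}\right) = 275 \left(-1771 + \frac{95}{24}\right) = 275 \left(- \frac{42409}{24}\right) = - \frac{11662475}{24}$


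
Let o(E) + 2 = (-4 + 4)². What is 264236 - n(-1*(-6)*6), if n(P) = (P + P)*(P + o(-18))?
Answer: 261788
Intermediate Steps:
o(E) = -2 (o(E) = -2 + (-4 + 4)² = -2 + 0² = -2 + 0 = -2)
n(P) = 2*P*(-2 + P) (n(P) = (P + P)*(P - 2) = (2*P)*(-2 + P) = 2*P*(-2 + P))
264236 - n(-1*(-6)*6) = 264236 - 2*-1*(-6)*6*(-2 - 1*(-6)*6) = 264236 - 2*6*6*(-2 + 6*6) = 264236 - 2*36*(-2 + 36) = 264236 - 2*36*34 = 264236 - 1*2448 = 264236 - 2448 = 261788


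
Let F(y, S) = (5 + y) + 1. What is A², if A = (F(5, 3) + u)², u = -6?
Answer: 625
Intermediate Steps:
F(y, S) = 6 + y
A = 25 (A = ((6 + 5) - 6)² = (11 - 6)² = 5² = 25)
A² = 25² = 625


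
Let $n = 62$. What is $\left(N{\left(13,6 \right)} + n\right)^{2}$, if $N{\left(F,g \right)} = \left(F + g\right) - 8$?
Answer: $5329$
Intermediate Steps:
$N{\left(F,g \right)} = -8 + F + g$
$\left(N{\left(13,6 \right)} + n\right)^{2} = \left(\left(-8 + 13 + 6\right) + 62\right)^{2} = \left(11 + 62\right)^{2} = 73^{2} = 5329$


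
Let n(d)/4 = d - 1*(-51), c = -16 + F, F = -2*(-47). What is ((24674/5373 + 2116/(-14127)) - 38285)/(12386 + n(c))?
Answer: -968553881135/326439398214 ≈ -2.9670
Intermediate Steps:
F = 94
c = 78 (c = -16 + 94 = 78)
n(d) = 204 + 4*d (n(d) = 4*(d - 1*(-51)) = 4*(d + 51) = 4*(51 + d) = 204 + 4*d)
((24674/5373 + 2116/(-14127)) - 38285)/(12386 + n(c)) = ((24674/5373 + 2116/(-14127)) - 38285)/(12386 + (204 + 4*78)) = ((24674*(1/5373) + 2116*(-1/14127)) - 38285)/(12386 + (204 + 312)) = ((24674/5373 - 2116/14127) - 38285)/(12386 + 516) = (112400110/25301457 - 38285)/12902 = -968553881135/25301457*1/12902 = -968553881135/326439398214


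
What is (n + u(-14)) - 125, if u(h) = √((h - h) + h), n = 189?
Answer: 64 + I*√14 ≈ 64.0 + 3.7417*I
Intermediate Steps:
u(h) = √h (u(h) = √(0 + h) = √h)
(n + u(-14)) - 125 = (189 + √(-14)) - 125 = (189 + I*√14) - 125 = 64 + I*√14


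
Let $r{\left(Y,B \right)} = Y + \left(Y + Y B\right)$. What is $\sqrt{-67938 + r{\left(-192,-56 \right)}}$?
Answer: $i \sqrt{57570} \approx 239.94 i$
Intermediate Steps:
$r{\left(Y,B \right)} = 2 Y + B Y$ ($r{\left(Y,B \right)} = Y + \left(Y + B Y\right) = 2 Y + B Y$)
$\sqrt{-67938 + r{\left(-192,-56 \right)}} = \sqrt{-67938 - 192 \left(2 - 56\right)} = \sqrt{-67938 - -10368} = \sqrt{-67938 + 10368} = \sqrt{-57570} = i \sqrt{57570}$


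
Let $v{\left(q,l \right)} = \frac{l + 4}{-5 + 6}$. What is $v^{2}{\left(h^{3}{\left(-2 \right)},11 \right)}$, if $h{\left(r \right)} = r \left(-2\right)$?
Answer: $225$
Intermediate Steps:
$h{\left(r \right)} = - 2 r$
$v{\left(q,l \right)} = 4 + l$ ($v{\left(q,l \right)} = \frac{4 + l}{1} = \left(4 + l\right) 1 = 4 + l$)
$v^{2}{\left(h^{3}{\left(-2 \right)},11 \right)} = \left(4 + 11\right)^{2} = 15^{2} = 225$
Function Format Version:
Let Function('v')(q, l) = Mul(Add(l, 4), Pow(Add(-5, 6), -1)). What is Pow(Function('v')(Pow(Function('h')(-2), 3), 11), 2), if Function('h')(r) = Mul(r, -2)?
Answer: 225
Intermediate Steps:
Function('h')(r) = Mul(-2, r)
Function('v')(q, l) = Add(4, l) (Function('v')(q, l) = Mul(Add(4, l), Pow(1, -1)) = Mul(Add(4, l), 1) = Add(4, l))
Pow(Function('v')(Pow(Function('h')(-2), 3), 11), 2) = Pow(Add(4, 11), 2) = Pow(15, 2) = 225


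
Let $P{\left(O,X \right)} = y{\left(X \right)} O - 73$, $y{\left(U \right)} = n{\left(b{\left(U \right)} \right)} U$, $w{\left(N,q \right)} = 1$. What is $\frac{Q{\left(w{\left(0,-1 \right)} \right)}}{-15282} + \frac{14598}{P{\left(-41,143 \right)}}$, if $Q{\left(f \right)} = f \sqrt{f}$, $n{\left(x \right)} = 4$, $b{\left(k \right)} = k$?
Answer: $- \frac{223110161}{359509050} \approx -0.6206$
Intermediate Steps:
$Q{\left(f \right)} = f^{\frac{3}{2}}$
$y{\left(U \right)} = 4 U$
$P{\left(O,X \right)} = -73 + 4 O X$ ($P{\left(O,X \right)} = 4 X O - 73 = 4 O X - 73 = -73 + 4 O X$)
$\frac{Q{\left(w{\left(0,-1 \right)} \right)}}{-15282} + \frac{14598}{P{\left(-41,143 \right)}} = \frac{1^{\frac{3}{2}}}{-15282} + \frac{14598}{-73 + 4 \left(-41\right) 143} = 1 \left(- \frac{1}{15282}\right) + \frac{14598}{-73 - 23452} = - \frac{1}{15282} + \frac{14598}{-23525} = - \frac{1}{15282} + 14598 \left(- \frac{1}{23525}\right) = - \frac{1}{15282} - \frac{14598}{23525} = - \frac{223110161}{359509050}$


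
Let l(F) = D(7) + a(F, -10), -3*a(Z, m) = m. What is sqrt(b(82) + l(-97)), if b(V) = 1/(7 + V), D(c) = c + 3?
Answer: sqrt(951321)/267 ≈ 3.6530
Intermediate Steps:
D(c) = 3 + c
a(Z, m) = -m/3
l(F) = 40/3 (l(F) = (3 + 7) - 1/3*(-10) = 10 + 10/3 = 40/3)
sqrt(b(82) + l(-97)) = sqrt(1/(7 + 82) + 40/3) = sqrt(1/89 + 40/3) = sqrt(3563/267) = sqrt(951321)/267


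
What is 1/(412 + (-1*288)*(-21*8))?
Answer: 1/48796 ≈ 2.0493e-5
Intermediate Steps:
1/(412 + (-1*288)*(-21*8)) = 1/(412 - 288*(-168)) = 1/(412 + 48384) = 1/48796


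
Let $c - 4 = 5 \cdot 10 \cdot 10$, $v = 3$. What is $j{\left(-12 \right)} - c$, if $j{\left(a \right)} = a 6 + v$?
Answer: $-573$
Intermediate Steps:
$c = 504$ ($c = 4 + 5 \cdot 10 \cdot 10 = 4 + 50 \cdot 10 = 4 + 500 = 504$)
$j{\left(a \right)} = 3 + 6 a$ ($j{\left(a \right)} = a 6 + 3 = 6 a + 3 = 3 + 6 a$)
$j{\left(-12 \right)} - c = \left(3 + 6 \left(-12\right)\right) - 504 = \left(3 - 72\right) - 504 = -69 - 504 = -573$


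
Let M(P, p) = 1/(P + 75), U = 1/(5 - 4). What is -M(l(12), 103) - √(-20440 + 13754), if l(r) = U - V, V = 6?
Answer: -1/70 - I*√6686 ≈ -0.014286 - 81.768*I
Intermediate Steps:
U = 1 (U = 1/1 = 1)
l(r) = -5 (l(r) = 1 - 1*6 = 1 - 6 = -5)
M(P, p) = 1/(75 + P)
-M(l(12), 103) - √(-20440 + 13754) = -1/(75 - 5) - √(-20440 + 13754) = -1/70 - √(-6686) = -1*1/70 - I*√6686 = -1/70 - I*√6686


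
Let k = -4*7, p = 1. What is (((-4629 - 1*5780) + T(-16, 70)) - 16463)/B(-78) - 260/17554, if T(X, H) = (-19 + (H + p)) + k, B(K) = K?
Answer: 117817378/342303 ≈ 344.19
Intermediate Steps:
k = -28
T(X, H) = -46 + H (T(X, H) = (-19 + (H + 1)) - 28 = (-19 + (1 + H)) - 28 = (-18 + H) - 28 = -46 + H)
(((-4629 - 1*5780) + T(-16, 70)) - 16463)/B(-78) - 260/17554 = (((-4629 - 1*5780) + (-46 + 70)) - 16463)/(-78) - 260/17554 = (((-4629 - 5780) + 24) - 16463)*(-1/78) - 260*1/17554 = ((-10409 + 24) - 16463)*(-1/78) - 130/8777 = (-10385 - 16463)*(-1/78) - 130/8777 = -26848*(-1/78) - 130/8777 = 13424/39 - 130/8777 = 117817378/342303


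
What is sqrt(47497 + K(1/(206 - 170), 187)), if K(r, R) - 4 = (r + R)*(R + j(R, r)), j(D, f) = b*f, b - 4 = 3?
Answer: sqrt(106934983)/36 ≈ 287.25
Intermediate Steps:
b = 7 (b = 4 + 3 = 7)
j(D, f) = 7*f
K(r, R) = 4 + (R + r)*(R + 7*r) (K(r, R) = 4 + (r + R)*(R + 7*r) = 4 + (R + r)*(R + 7*r))
sqrt(47497 + K(1/(206 - 170), 187)) = sqrt(47497 + (4 + 187**2 + 7*(1/(206 - 170))**2 + 8*187/(206 - 170))) = sqrt(47497 + (4 + 34969 + 7*(1/36)**2 + 8*187/36)) = sqrt(47497 + (4 + 34969 + 7*(1/36)**2 + 8*187*(1/36))) = sqrt(47497 + (4 + 34969 + 7*(1/1296) + 374/9)) = sqrt(47497 + (4 + 34969 + 7/1296 + 374/9)) = sqrt(47497 + 45378871/1296) = sqrt(106934983/1296) = sqrt(106934983)/36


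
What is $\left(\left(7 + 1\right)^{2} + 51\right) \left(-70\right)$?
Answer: $-8050$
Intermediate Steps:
$\left(\left(7 + 1\right)^{2} + 51\right) \left(-70\right) = \left(8^{2} + 51\right) \left(-70\right) = \left(64 + 51\right) \left(-70\right) = 115 \left(-70\right) = -8050$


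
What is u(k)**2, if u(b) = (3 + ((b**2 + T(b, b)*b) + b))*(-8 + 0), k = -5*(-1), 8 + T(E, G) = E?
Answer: 20736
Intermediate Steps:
T(E, G) = -8 + E
k = 5
u(b) = -24 - 8*b - 8*b**2 - 8*b*(-8 + b) (u(b) = (3 + ((b**2 + (-8 + b)*b) + b))*(-8 + 0) = (3 + ((b**2 + b*(-8 + b)) + b))*(-8) = (3 + (b + b**2 + b*(-8 + b)))*(-8) = (3 + b + b**2 + b*(-8 + b))*(-8) = -24 - 8*b - 8*b**2 - 8*b*(-8 + b))
u(k)**2 = (-24 - 16*5**2 + 56*5)**2 = (-24 - 16*25 + 280)**2 = (-24 - 400 + 280)**2 = (-144)**2 = 20736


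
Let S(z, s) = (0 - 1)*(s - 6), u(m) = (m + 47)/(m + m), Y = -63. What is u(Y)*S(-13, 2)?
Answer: 32/63 ≈ 0.50794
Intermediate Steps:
u(m) = (47 + m)/(2*m) (u(m) = (47 + m)/((2*m)) = (47 + m)*(1/(2*m)) = (47 + m)/(2*m))
S(z, s) = 6 - s (S(z, s) = -(-6 + s) = 6 - s)
u(Y)*S(-13, 2) = ((½)*(47 - 63)/(-63))*(6 - 1*2) = ((½)*(-1/63)*(-16))*(6 - 2) = (8/63)*4 = 32/63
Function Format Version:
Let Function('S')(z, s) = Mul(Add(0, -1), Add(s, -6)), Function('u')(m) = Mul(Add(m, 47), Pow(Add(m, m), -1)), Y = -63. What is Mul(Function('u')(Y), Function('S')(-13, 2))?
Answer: Rational(32, 63) ≈ 0.50794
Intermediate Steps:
Function('u')(m) = Mul(Rational(1, 2), Pow(m, -1), Add(47, m)) (Function('u')(m) = Mul(Add(47, m), Pow(Mul(2, m), -1)) = Mul(Add(47, m), Mul(Rational(1, 2), Pow(m, -1))) = Mul(Rational(1, 2), Pow(m, -1), Add(47, m)))
Function('S')(z, s) = Add(6, Mul(-1, s)) (Function('S')(z, s) = Mul(-1, Add(-6, s)) = Add(6, Mul(-1, s)))
Mul(Function('u')(Y), Function('S')(-13, 2)) = Mul(Mul(Rational(1, 2), Pow(-63, -1), Add(47, -63)), Add(6, Mul(-1, 2))) = Mul(Mul(Rational(1, 2), Rational(-1, 63), -16), Add(6, -2)) = Mul(Rational(8, 63), 4) = Rational(32, 63)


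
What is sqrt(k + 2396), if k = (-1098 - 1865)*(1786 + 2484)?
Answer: I*sqrt(12649614) ≈ 3556.6*I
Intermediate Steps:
k = -12652010 (k = -2963*4270 = -12652010)
sqrt(k + 2396) = sqrt(-12652010 + 2396) = sqrt(-12649614) = I*sqrt(12649614)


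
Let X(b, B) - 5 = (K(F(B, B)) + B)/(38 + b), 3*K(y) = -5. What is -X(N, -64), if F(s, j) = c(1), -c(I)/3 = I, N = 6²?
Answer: -913/222 ≈ -4.1126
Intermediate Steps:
N = 36
c(I) = -3*I
F(s, j) = -3 (F(s, j) = -3*1 = -3)
K(y) = -5/3 (K(y) = (⅓)*(-5) = -5/3)
X(b, B) = 5 + (-5/3 + B)/(38 + b)
-X(N, -64) = -(565/3 - 64 + 5*36)/(38 + 36) = -(565/3 - 64 + 180)/74 = -913/(74*3) = -1*913/222 = -913/222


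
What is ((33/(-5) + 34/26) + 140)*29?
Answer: 253924/65 ≈ 3906.5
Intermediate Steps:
((33/(-5) + 34/26) + 140)*29 = ((33*(-1/5) + 34*(1/26)) + 140)*29 = ((-33/5 + 17/13) + 140)*29 = (-344/65 + 140)*29 = (8756/65)*29 = 253924/65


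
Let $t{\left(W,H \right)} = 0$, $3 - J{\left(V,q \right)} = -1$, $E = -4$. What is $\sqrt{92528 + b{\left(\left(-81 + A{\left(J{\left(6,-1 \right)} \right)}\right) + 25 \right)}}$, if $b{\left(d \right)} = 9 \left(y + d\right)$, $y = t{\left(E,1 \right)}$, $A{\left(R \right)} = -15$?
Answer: $\sqrt{91889} \approx 303.13$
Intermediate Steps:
$J{\left(V,q \right)} = 4$ ($J{\left(V,q \right)} = 3 - -1 = 3 + 1 = 4$)
$y = 0$
$b{\left(d \right)} = 9 d$ ($b{\left(d \right)} = 9 \left(0 + d\right) = 9 d$)
$\sqrt{92528 + b{\left(\left(-81 + A{\left(J{\left(6,-1 \right)} \right)}\right) + 25 \right)}} = \sqrt{92528 + 9 \left(\left(-81 - 15\right) + 25\right)} = \sqrt{92528 + 9 \left(-96 + 25\right)} = \sqrt{92528 + 9 \left(-71\right)} = \sqrt{92528 - 639} = \sqrt{91889}$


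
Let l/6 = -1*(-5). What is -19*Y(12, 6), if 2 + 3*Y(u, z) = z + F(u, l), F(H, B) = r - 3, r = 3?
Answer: -76/3 ≈ -25.333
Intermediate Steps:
l = 30 (l = 6*(-1*(-5)) = 6*5 = 30)
F(H, B) = 0 (F(H, B) = 3 - 3 = 0)
Y(u, z) = -2/3 + z/3 (Y(u, z) = -2/3 + (z + 0)/3 = -2/3 + z/3)
-19*Y(12, 6) = -19*(-2/3 + (1/3)*6) = -19*(-2/3 + 2) = -19*4/3 = -76/3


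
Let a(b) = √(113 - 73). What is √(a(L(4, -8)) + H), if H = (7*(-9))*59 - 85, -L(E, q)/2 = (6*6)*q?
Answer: √(-3802 + 2*√10) ≈ 61.609*I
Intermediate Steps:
L(E, q) = -72*q (L(E, q) = -2*6*6*q = -72*q)
a(b) = 2*√10 (a(b) = √40 = 2*√10)
H = -3802 (H = -63*59 - 85 = -3717 - 85 = -3802)
√(a(L(4, -8)) + H) = √(2*√10 - 3802) = √(-3802 + 2*√10)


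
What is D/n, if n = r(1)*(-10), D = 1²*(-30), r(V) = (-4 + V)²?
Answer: ⅓ ≈ 0.33333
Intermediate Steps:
D = -30 (D = 1*(-30) = -30)
n = -90 (n = (-4 + 1)²*(-10) = (-3)²*(-10) = 9*(-10) = -90)
D/n = -30/(-90) = -30*(-1/90) = ⅓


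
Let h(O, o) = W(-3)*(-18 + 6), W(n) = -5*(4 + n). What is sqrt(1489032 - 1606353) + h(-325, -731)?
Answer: 60 + I*sqrt(117321) ≈ 60.0 + 342.52*I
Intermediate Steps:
W(n) = -20 - 5*n
h(O, o) = 60 (h(O, o) = (-20 - 5*(-3))*(-18 + 6) = (-20 + 15)*(-12) = -5*(-12) = 60)
sqrt(1489032 - 1606353) + h(-325, -731) = sqrt(1489032 - 1606353) + 60 = sqrt(-117321) + 60 = I*sqrt(117321) + 60 = 60 + I*sqrt(117321)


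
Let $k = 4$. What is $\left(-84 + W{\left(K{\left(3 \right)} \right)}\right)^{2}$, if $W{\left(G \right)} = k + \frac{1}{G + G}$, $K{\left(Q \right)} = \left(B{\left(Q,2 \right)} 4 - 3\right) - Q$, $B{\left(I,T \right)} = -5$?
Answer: $\frac{17313921}{2704} \approx 6403.1$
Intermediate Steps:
$K{\left(Q \right)} = -23 - Q$ ($K{\left(Q \right)} = \left(\left(-5\right) 4 - 3\right) - Q = \left(-20 - 3\right) - Q = -23 - Q$)
$W{\left(G \right)} = 4 + \frac{1}{2 G}$ ($W{\left(G \right)} = 4 + \frac{1}{G + G} = 4 + \frac{1}{2 G}$)
$\left(-84 + W{\left(K{\left(3 \right)} \right)}\right)^{2} = \left(-84 + \left(4 + \frac{1}{2 \left(-23 - 3\right)}\right)\right)^{2} = \left(-84 + \left(4 + \frac{1}{2 \left(-26\right)}\right)\right)^{2} = \left(-84 + \left(4 + \frac{1}{2} \left(- \frac{1}{26}\right)\right)\right)^{2} = \left(-84 + \left(4 - \frac{1}{52}\right)\right)^{2} = \left(-84 + \frac{207}{52}\right)^{2} = \left(- \frac{4161}{52}\right)^{2} = \frac{17313921}{2704}$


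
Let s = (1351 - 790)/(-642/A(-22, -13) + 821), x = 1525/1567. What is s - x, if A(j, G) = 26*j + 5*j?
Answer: -127661383/439201894 ≈ -0.29067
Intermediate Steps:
x = 1525/1567 (x = 1525*(1/1567) = 1525/1567 ≈ 0.97320)
A(j, G) = 31*j
s = 191301/280282 (s = (1351 - 790)/(-642/(31*(-22)) + 821) = 561/(-642/(-682) + 821) = 561/(-642*(-1/682) + 821) = 561/(321/341 + 821) = 561/(280282/341) = 561*(341/280282) = 191301/280282 ≈ 0.68253)
s - x = 191301/280282 - 1*1525/1567 = 191301/280282 - 1525/1567 = -127661383/439201894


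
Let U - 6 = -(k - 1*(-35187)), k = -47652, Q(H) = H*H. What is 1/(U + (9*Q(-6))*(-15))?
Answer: 1/7611 ≈ 0.00013139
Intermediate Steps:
Q(H) = H²
U = 12471 (U = 6 - (-47652 - 1*(-35187)) = 6 - (-47652 + 35187) = 6 - 1*(-12465) = 6 + 12465 = 12471)
1/(U + (9*Q(-6))*(-15)) = 1/(12471 + (9*(-6)²)*(-15)) = 1/(12471 + (9*36)*(-15)) = 1/(12471 + 324*(-15)) = 1/(12471 - 4860) = 1/7611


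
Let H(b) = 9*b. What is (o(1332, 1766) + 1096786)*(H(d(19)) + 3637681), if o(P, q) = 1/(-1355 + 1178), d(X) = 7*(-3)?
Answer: 706150399588532/177 ≈ 3.9896e+12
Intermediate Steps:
d(X) = -21
o(P, q) = -1/177 (o(P, q) = 1/(-177) = -1/177)
(o(1332, 1766) + 1096786)*(H(d(19)) + 3637681) = (-1/177 + 1096786)*(9*(-21) + 3637681) = 194131121*(-189 + 3637681)/177 = (194131121/177)*3637492 = 706150399588532/177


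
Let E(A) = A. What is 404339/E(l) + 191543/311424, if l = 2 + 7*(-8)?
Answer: -20985087569/2802816 ≈ -7487.1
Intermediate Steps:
l = -54 (l = 2 - 56 = -54)
404339/E(l) + 191543/311424 = 404339/(-54) + 191543/311424 = 404339*(-1/54) + 191543*(1/311424) = -404339/54 + 191543/311424 = -20985087569/2802816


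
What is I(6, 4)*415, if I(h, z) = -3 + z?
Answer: 415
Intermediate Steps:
I(6, 4)*415 = (-3 + 4)*415 = 1*415 = 415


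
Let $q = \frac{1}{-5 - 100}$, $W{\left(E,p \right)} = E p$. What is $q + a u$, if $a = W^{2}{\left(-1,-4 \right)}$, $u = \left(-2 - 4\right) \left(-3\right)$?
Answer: $\frac{30239}{105} \approx 287.99$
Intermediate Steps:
$q = - \frac{1}{105}$ ($q = \frac{1}{-5 - 100} = \frac{1}{-105} = - \frac{1}{105} \approx -0.0095238$)
$u = 18$ ($u = \left(-6\right) \left(-3\right) = 18$)
$a = 16$ ($a = \left(\left(-1\right) \left(-4\right)\right)^{2} = 4^{2} = 16$)
$q + a u = - \frac{1}{105} + 16 \cdot 18 = - \frac{1}{105} + 288 = \frac{30239}{105}$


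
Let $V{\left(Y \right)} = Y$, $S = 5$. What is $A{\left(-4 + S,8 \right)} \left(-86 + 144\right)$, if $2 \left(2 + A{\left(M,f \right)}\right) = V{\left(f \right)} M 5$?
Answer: $1044$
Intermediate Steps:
$A{\left(M,f \right)} = -2 + \frac{5 M f}{2}$ ($A{\left(M,f \right)} = -2 + \frac{f M 5}{2} = -2 + \frac{M f 5}{2} = -2 + \frac{5 M f}{2}$)
$A{\left(-4 + S,8 \right)} \left(-86 + 144\right) = \left(-2 + \frac{5}{2} \left(-4 + 5\right) 8\right) \left(-86 + 144\right) = \left(-2 + \frac{5}{2} \cdot 1 \cdot 8\right) 58 = \left(-2 + 20\right) 58 = 18 \cdot 58 = 1044$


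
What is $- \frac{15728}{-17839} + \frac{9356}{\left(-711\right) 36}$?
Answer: $\frac{58918051}{114151761} \approx 0.51614$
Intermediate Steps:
$- \frac{15728}{-17839} + \frac{9356}{\left(-711\right) 36} = \left(-15728\right) \left(- \frac{1}{17839}\right) + \frac{9356}{-25596} = \frac{15728}{17839} + 9356 \left(- \frac{1}{25596}\right) = \frac{15728}{17839} - \frac{2339}{6399} = \frac{58918051}{114151761}$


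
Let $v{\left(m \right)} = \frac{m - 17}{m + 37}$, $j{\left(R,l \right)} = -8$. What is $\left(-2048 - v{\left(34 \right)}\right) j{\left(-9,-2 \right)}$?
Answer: $\frac{1163400}{71} \approx 16386.0$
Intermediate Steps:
$v{\left(m \right)} = \frac{-17 + m}{37 + m}$
$\left(-2048 - v{\left(34 \right)}\right) j{\left(-9,-2 \right)} = \left(-2048 - \frac{-17 + 34}{37 + 34}\right) \left(-8\right) = \left(-2048 - \frac{1}{71} \cdot 17\right) \left(-8\right) = \left(-2048 - \frac{17}{71}\right) \left(-8\right) = \left(- \frac{145425}{71}\right) \left(-8\right) = \frac{1163400}{71}$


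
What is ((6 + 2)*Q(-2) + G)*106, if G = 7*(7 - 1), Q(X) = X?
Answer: 2756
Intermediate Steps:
G = 42 (G = 7*6 = 42)
((6 + 2)*Q(-2) + G)*106 = ((6 + 2)*(-2) + 42)*106 = (8*(-2) + 42)*106 = (-16 + 42)*106 = 26*106 = 2756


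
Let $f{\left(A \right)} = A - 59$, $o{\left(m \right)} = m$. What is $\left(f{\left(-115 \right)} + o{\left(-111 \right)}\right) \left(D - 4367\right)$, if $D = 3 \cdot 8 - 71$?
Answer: $1257990$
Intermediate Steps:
$D = -47$ ($D = 24 - 71 = -47$)
$f{\left(A \right)} = -59 + A$
$\left(f{\left(-115 \right)} + o{\left(-111 \right)}\right) \left(D - 4367\right) = \left(\left(-59 - 115\right) - 111\right) \left(-47 - 4367\right) = \left(-174 - 111\right) \left(-4414\right) = \left(-285\right) \left(-4414\right) = 1257990$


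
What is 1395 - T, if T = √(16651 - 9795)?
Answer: 1395 - 2*√1714 ≈ 1312.2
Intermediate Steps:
T = 2*√1714 (T = √6856 = 2*√1714 ≈ 82.801)
1395 - T = 1395 - 2*√1714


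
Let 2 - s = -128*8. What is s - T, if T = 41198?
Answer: -40172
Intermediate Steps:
s = 1026 (s = 2 - (-128)*8 = 2 - 1*(-1024) = 2 + 1024 = 1026)
s - T = 1026 - 1*41198 = 1026 - 41198 = -40172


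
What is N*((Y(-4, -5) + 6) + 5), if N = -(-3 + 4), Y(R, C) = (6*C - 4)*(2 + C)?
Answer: -113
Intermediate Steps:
Y(R, C) = (-4 + 6*C)*(2 + C)
N = -1 (N = -1*1 = -1)
N*((Y(-4, -5) + 6) + 5) = -(((-8 + 6*(-5)² + 8*(-5)) + 6) + 5) = -(((-8 + 6*25 - 40) + 6) + 5) = -(((-8 + 150 - 40) + 6) + 5) = -((102 + 6) + 5) = -(108 + 5) = -1*113 = -113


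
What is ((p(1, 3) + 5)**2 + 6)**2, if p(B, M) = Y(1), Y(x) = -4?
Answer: 49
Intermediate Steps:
p(B, M) = -4
((p(1, 3) + 5)**2 + 6)**2 = ((-4 + 5)**2 + 6)**2 = (1**2 + 6)**2 = (1 + 6)**2 = 7**2 = 49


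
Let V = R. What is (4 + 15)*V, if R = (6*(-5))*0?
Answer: 0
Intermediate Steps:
R = 0 (R = -30*0 = 0)
V = 0
(4 + 15)*V = (4 + 15)*0 = 19*0 = 0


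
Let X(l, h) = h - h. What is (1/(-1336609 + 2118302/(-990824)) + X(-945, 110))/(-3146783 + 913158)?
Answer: 495412/1479046607280908875 ≈ 3.3495e-13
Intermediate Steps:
X(l, h) = 0
(1/(-1336609 + 2118302/(-990824)) + X(-945, 110))/(-3146783 + 913158) = (1/(-1336609 + 2118302/(-990824)) + 0)/(-3146783 + 913158) = (1/(-1336609 + 2118302*(-1/990824)) + 0)/(-2233625) = (1/(-1336609 - 1059151/495412) + 0)*(-1/2233625) = (1/(-662173197059/495412) + 0)*(-1/2233625) = (-495412/662173197059 + 0)*(-1/2233625) = -495412/662173197059*(-1/2233625) = 495412/1479046607280908875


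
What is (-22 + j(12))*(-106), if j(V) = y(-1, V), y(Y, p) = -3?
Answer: 2650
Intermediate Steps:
j(V) = -3
(-22 + j(12))*(-106) = (-22 - 3)*(-106) = -25*(-106) = 2650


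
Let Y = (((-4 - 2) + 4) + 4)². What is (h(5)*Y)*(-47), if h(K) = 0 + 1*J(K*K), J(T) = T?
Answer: -4700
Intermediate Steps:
Y = 4 (Y = ((-6 + 4) + 4)² = (-2 + 4)² = 2² = 4)
h(K) = K² (h(K) = 0 + 1*(K*K) = 0 + 1*K² = 0 + K² = K²)
(h(5)*Y)*(-47) = (5²*4)*(-47) = (25*4)*(-47) = 100*(-47) = -4700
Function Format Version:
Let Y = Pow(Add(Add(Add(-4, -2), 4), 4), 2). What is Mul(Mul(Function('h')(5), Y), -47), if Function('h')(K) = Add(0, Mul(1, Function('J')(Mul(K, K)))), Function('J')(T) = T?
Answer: -4700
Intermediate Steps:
Y = 4 (Y = Pow(Add(Add(-6, 4), 4), 2) = Pow(Add(-2, 4), 2) = Pow(2, 2) = 4)
Function('h')(K) = Pow(K, 2) (Function('h')(K) = Add(0, Mul(1, Mul(K, K))) = Add(0, Mul(1, Pow(K, 2))) = Add(0, Pow(K, 2)) = Pow(K, 2))
Mul(Mul(Function('h')(5), Y), -47) = Mul(Mul(Pow(5, 2), 4), -47) = Mul(Mul(25, 4), -47) = Mul(100, -47) = -4700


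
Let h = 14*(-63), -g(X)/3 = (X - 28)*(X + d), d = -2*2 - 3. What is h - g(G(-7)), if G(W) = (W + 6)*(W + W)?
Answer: -1176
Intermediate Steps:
d = -7 (d = -4 - 3 = -7)
G(W) = 2*W*(6 + W) (G(W) = (6 + W)*(2*W) = 2*W*(6 + W))
g(X) = -3*(-28 + X)*(-7 + X) (g(X) = -3*(X - 28)*(X - 7) = -3*(-28 + X)*(-7 + X))
h = -882
h - g(G(-7)) = -882 - (-588 - 3*196*(6 - 7)² + 105*(2*(-7)*(6 - 7))) = -882 - (-588 - 3*(2*(-7)*(-1))² + 105*(2*(-7)*(-1))) = -882 - (-588 - 3*14² + 105*14) = -882 - (-588 - 3*196 + 1470) = -882 - (-588 - 588 + 1470) = -882 - 1*294 = -882 - 294 = -1176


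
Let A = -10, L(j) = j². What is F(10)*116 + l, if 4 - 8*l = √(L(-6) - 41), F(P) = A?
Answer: -2319/2 - I*√5/8 ≈ -1159.5 - 0.27951*I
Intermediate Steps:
F(P) = -10
l = ½ - I*√5/8 (l = ½ - √((-6)² - 41)/8 = ½ - √(36 - 41)/8 = ½ - I*√5/8 ≈ 0.5 - 0.27951*I)
F(10)*116 + l = -10*116 + (½ - I*√5/8) = -1160 + (½ - I*√5/8) = -2319/2 - I*√5/8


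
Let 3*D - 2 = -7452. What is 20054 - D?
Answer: 67612/3 ≈ 22537.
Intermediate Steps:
D = -7450/3 (D = ⅔ + (⅓)*(-7452) = ⅔ - 2484 = -7450/3 ≈ -2483.3)
20054 - D = 20054 - 1*(-7450/3) = 20054 + 7450/3 = 67612/3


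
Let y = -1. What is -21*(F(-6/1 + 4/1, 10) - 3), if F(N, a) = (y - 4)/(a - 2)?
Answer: 609/8 ≈ 76.125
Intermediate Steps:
F(N, a) = -5/(-2 + a) (F(N, a) = (-1 - 4)/(a - 2) = -5/(-2 + a))
-21*(F(-6/1 + 4/1, 10) - 3) = -21*(-5/(-2 + 10) - 3) = -21*(-5/8 - 3) = -21*(-29/8) = 609/8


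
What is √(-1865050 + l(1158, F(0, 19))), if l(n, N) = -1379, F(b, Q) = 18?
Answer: 3*I*√207381 ≈ 1366.2*I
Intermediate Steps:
√(-1865050 + l(1158, F(0, 19))) = √(-1865050 - 1379) = √(-1866429) = 3*I*√207381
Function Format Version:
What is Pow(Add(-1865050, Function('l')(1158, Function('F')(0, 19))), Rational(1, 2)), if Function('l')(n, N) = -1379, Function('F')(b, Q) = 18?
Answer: Mul(3, I, Pow(207381, Rational(1, 2))) ≈ Mul(1366.2, I)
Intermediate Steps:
Pow(Add(-1865050, Function('l')(1158, Function('F')(0, 19))), Rational(1, 2)) = Pow(Add(-1865050, -1379), Rational(1, 2)) = Pow(-1866429, Rational(1, 2)) = Mul(3, I, Pow(207381, Rational(1, 2)))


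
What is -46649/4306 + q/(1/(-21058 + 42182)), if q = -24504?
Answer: -2228882514425/4306 ≈ -5.1762e+8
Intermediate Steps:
-46649/4306 + q/(1/(-21058 + 42182)) = -46649/4306 - 24504/(1/(-21058 + 42182)) = -46649*1/4306 - 24504/(1/21124) = -46649/4306 - 24504/1/21124 = -46649/4306 - 24504*21124 = -46649/4306 - 517622496 = -2228882514425/4306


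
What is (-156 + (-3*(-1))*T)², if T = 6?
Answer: 19044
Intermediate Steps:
(-156 + (-3*(-1))*T)² = (-156 - 3*(-1)*6)² = (-156 + 3*6)² = (-156 + 18)² = (-138)² = 19044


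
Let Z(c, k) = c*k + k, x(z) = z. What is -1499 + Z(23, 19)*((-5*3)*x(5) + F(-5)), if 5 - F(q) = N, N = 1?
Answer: -33875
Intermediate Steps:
F(q) = 4 (F(q) = 5 - 1*1 = 5 - 1 = 4)
Z(c, k) = k + c*k
-1499 + Z(23, 19)*((-5*3)*x(5) + F(-5)) = -1499 + (19*(1 + 23))*(-5*3*5 + 4) = -1499 + (19*24)*(-15*5 + 4) = -1499 + 456*(-75 + 4) = -1499 + 456*(-71) = -1499 - 32376 = -33875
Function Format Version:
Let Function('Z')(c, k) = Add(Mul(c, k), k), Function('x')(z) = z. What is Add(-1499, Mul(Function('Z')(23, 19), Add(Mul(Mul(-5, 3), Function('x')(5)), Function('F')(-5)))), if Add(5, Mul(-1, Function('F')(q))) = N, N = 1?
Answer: -33875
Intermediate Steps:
Function('F')(q) = 4 (Function('F')(q) = Add(5, Mul(-1, 1)) = Add(5, -1) = 4)
Function('Z')(c, k) = Add(k, Mul(c, k))
Add(-1499, Mul(Function('Z')(23, 19), Add(Mul(Mul(-5, 3), Function('x')(5)), Function('F')(-5)))) = Add(-1499, Mul(Mul(19, Add(1, 23)), Add(Mul(Mul(-5, 3), 5), 4))) = Add(-1499, Mul(Mul(19, 24), Add(Mul(-15, 5), 4))) = Add(-1499, Mul(456, Add(-75, 4))) = Add(-1499, Mul(456, -71)) = Add(-1499, -32376) = -33875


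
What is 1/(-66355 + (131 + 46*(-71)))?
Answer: -1/69490 ≈ -1.4391e-5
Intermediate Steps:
1/(-66355 + (131 + 46*(-71))) = 1/(-66355 + (131 - 3266)) = 1/(-66355 - 3135) = 1/(-69490) = -1/69490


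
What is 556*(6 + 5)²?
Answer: 67276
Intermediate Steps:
556*(6 + 5)² = 556*11² = 556*121 = 67276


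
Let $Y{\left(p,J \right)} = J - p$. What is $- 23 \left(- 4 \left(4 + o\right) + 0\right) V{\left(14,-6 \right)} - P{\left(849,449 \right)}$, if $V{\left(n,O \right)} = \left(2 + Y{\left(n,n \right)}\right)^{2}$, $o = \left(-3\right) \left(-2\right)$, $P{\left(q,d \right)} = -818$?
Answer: $4498$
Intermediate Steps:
$o = 6$
$V{\left(n,O \right)} = 4$ ($V{\left(n,O \right)} = \left(2 + \left(n - n\right)\right)^{2} = \left(2 + 0\right)^{2} = 2^{2} = 4$)
$- 23 \left(- 4 \left(4 + o\right) + 0\right) V{\left(14,-6 \right)} - P{\left(849,449 \right)} = - 23 \left(- 4 \left(4 + 6\right) + 0\right) 4 - -818 = - 23 \left(\left(-4\right) 10 + 0\right) 4 + 818 = - 23 \left(-40 + 0\right) 4 + 818 = \left(-23\right) \left(-40\right) 4 + 818 = 920 \cdot 4 + 818 = 3680 + 818 = 4498$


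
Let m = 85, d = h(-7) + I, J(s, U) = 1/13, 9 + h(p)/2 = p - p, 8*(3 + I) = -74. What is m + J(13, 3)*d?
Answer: 4299/52 ≈ 82.673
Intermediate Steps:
I = -49/4 (I = -3 + (1/8)*(-74) = -3 - 37/4 = -49/4 ≈ -12.250)
h(p) = -18 (h(p) = -18 + 2*(p - p) = -18 + 2*0 = -18 + 0 = -18)
J(s, U) = 1/13
d = -121/4 (d = -18 - 49/4 = -121/4 ≈ -30.250)
m + J(13, 3)*d = 85 + (1/13)*(-121/4) = 85 - 121/52 = 4299/52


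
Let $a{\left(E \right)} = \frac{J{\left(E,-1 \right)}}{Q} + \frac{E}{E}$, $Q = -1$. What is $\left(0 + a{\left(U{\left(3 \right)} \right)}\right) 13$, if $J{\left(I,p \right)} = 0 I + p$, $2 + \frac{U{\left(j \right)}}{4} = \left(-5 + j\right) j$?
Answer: $26$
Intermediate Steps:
$U{\left(j \right)} = -8 + 4 j \left(-5 + j\right)$ ($U{\left(j \right)} = -8 + 4 \left(-5 + j\right) j = -8 + 4 j \left(-5 + j\right)$)
$J{\left(I,p \right)} = p$ ($J{\left(I,p \right)} = 0 + p = p$)
$a{\left(E \right)} = 2$ ($a{\left(E \right)} = - \frac{1}{-1} + \frac{E}{E} = \left(-1\right) \left(-1\right) + 1 = 1 + 1 = 2$)
$\left(0 + a{\left(U{\left(3 \right)} \right)}\right) 13 = \left(0 + 2\right) 13 = 2 \cdot 13 = 26$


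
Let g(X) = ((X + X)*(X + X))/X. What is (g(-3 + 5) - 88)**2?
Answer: 6400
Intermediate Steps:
g(X) = 4*X (g(X) = ((2*X)*(2*X))/X = (4*X**2)/X = 4*X)
(g(-3 + 5) - 88)**2 = (4*(-3 + 5) - 88)**2 = (4*2 - 88)**2 = (8 - 88)**2 = (-80)**2 = 6400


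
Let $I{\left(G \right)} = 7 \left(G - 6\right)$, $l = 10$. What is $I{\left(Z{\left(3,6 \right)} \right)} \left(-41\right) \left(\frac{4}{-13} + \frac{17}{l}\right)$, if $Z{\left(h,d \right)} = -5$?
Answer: $\frac{571417}{130} \approx 4395.5$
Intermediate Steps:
$I{\left(G \right)} = -42 + 7 G$ ($I{\left(G \right)} = 7 \left(-6 + G\right) = -42 + 7 G$)
$I{\left(Z{\left(3,6 \right)} \right)} \left(-41\right) \left(\frac{4}{-13} + \frac{17}{l}\right) = \left(-42 + 7 \left(-5\right)\right) \left(-41\right) \left(\frac{4}{-13} + \frac{17}{10}\right) = \left(-42 - 35\right) \left(-41\right) \left(4 \left(- \frac{1}{13}\right) + 17 \cdot \frac{1}{10}\right) = \left(-77\right) \left(-41\right) \left(- \frac{4}{13} + \frac{17}{10}\right) = 3157 \cdot \frac{181}{130} = \frac{571417}{130}$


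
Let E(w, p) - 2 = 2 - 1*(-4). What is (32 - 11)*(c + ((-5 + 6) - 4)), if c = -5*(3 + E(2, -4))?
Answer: -1218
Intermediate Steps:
E(w, p) = 8 (E(w, p) = 2 + (2 - 1*(-4)) = 2 + (2 + 4) = 2 + 6 = 8)
c = -55 (c = -5*(3 + 8) = -5*11 = -55)
(32 - 11)*(c + ((-5 + 6) - 4)) = (32 - 11)*(-55 + ((-5 + 6) - 4)) = 21*(-55 + (1 - 4)) = 21*(-55 - 3) = 21*(-58) = -1218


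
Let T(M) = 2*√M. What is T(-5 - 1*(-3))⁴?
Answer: 64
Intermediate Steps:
T(-5 - 1*(-3))⁴ = (2*√(-5 - 1*(-3)))⁴ = (2*√(-5 + 3))⁴ = (2*√(-2))⁴ = (2*(I*√2))⁴ = (2*I*√2)⁴ = 64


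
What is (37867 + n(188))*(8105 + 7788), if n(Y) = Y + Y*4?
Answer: 616759651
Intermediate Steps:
n(Y) = 5*Y (n(Y) = Y + 4*Y = 5*Y)
(37867 + n(188))*(8105 + 7788) = (37867 + 5*188)*(8105 + 7788) = (37867 + 940)*15893 = 38807*15893 = 616759651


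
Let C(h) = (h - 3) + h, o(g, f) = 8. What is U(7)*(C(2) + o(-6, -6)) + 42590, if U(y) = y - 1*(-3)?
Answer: 42680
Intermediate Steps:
U(y) = 3 + y (U(y) = y + 3 = 3 + y)
C(h) = -3 + 2*h (C(h) = (-3 + h) + h = -3 + 2*h)
U(7)*(C(2) + o(-6, -6)) + 42590 = (3 + 7)*((-3 + 2*2) + 8) + 42590 = 10*((-3 + 4) + 8) + 42590 = 10*(1 + 8) + 42590 = 10*9 + 42590 = 90 + 42590 = 42680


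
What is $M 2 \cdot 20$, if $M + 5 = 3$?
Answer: $-80$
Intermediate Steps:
$M = -2$ ($M = -5 + 3 = -2$)
$M 2 \cdot 20 = \left(-2\right) 2 \cdot 20 = \left(-4\right) 20 = -80$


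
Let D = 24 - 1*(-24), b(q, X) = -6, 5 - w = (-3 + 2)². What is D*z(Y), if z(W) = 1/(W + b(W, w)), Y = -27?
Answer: -16/11 ≈ -1.4545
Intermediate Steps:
w = 4 (w = 5 - (-3 + 2)² = 5 - 1*(-1)² = 5 - 1*1 = 5 - 1 = 4)
z(W) = 1/(-6 + W) (z(W) = 1/(W - 6) = 1/(-6 + W))
D = 48 (D = 24 + 24 = 48)
D*z(Y) = 48/(-6 - 27) = 48/(-33) = 48*(-1/33) = -16/11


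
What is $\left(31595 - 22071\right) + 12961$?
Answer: $22485$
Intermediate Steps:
$\left(31595 - 22071\right) + 12961 = 9524 + 12961 = 22485$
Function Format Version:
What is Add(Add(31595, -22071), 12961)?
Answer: 22485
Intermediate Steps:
Add(Add(31595, -22071), 12961) = Add(9524, 12961) = 22485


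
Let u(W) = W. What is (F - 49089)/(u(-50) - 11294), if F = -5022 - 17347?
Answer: 35729/5672 ≈ 6.2992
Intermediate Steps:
F = -22369
(F - 49089)/(u(-50) - 11294) = (-22369 - 49089)/(-50 - 11294) = -71458/(-11344) = -71458*(-1/11344) = 35729/5672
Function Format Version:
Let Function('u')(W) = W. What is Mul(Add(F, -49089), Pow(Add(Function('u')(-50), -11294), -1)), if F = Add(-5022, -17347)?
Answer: Rational(35729, 5672) ≈ 6.2992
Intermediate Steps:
F = -22369
Mul(Add(F, -49089), Pow(Add(Function('u')(-50), -11294), -1)) = Mul(Add(-22369, -49089), Pow(Add(-50, -11294), -1)) = Mul(-71458, Pow(-11344, -1)) = Mul(-71458, Rational(-1, 11344)) = Rational(35729, 5672)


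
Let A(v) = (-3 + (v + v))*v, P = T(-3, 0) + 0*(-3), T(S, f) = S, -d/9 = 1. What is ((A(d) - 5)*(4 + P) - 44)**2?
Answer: 19600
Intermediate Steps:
d = -9 (d = -9*1 = -9)
P = -3 (P = -3 + 0*(-3) = -3 + 0 = -3)
A(v) = v*(-3 + 2*v) (A(v) = (-3 + 2*v)*v = v*(-3 + 2*v))
((A(d) - 5)*(4 + P) - 44)**2 = ((-9*(-3 + 2*(-9)) - 5)*(4 - 3) - 44)**2 = ((-9*(-3 - 18) - 5)*1 - 44)**2 = ((-9*(-21) - 5)*1 - 44)**2 = ((189 - 5)*1 - 44)**2 = (184*1 - 44)**2 = (184 - 44)**2 = 140**2 = 19600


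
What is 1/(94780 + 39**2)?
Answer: 1/96301 ≈ 1.0384e-5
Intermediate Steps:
1/(94780 + 39**2) = 1/(94780 + 1521) = 1/96301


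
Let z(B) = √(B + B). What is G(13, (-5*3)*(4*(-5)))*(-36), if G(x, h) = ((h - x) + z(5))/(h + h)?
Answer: -861/50 - 3*√10/50 ≈ -17.410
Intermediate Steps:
z(B) = √2*√B (z(B) = √(2*B) = √2*√B)
G(x, h) = (h + √10 - x)/(2*h) (G(x, h) = ((h - x) + √2*√5)/(h + h) = ((h - x) + √10)/((2*h)) = (h + √10 - x)*(1/(2*h)) = (h + √10 - x)/(2*h))
G(13, (-5*3)*(4*(-5)))*(-36) = (((-5*3)*(4*(-5)) + √10 - 1*13)/(2*(((-5*3)*(4*(-5))))))*(-36) = ((-15*(-20) + √10 - 13)/(2*((-15*(-20)))))*(-36) = ((½)*(300 + √10 - 13)/300)*(-36) = ((½)*(1/300)*(287 + √10))*(-36) = (287/600 + √10/600)*(-36) = -861/50 - 3*√10/50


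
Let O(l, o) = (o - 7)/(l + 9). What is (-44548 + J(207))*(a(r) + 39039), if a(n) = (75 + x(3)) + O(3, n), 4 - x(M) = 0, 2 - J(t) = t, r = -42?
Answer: -21005581351/12 ≈ -1.7505e+9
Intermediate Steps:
J(t) = 2 - t
O(l, o) = (-7 + o)/(9 + l)
x(M) = 4 (x(M) = 4 - 1*0 = 4 + 0 = 4)
a(n) = 941/12 + n/12 (a(n) = (75 + 4) + (-7 + n)/(9 + 3) = 79 + (-7 + n)/12 = 79 + (-7/12 + n/12) = 941/12 + n/12)
(-44548 + J(207))*(a(r) + 39039) = (-44548 + (2 - 1*207))*((941/12 + (1/12)*(-42)) + 39039) = (-44548 + (2 - 207))*((941/12 - 7/2) + 39039) = (-44548 - 205)*(899/12 + 39039) = -44753*469367/12 = -21005581351/12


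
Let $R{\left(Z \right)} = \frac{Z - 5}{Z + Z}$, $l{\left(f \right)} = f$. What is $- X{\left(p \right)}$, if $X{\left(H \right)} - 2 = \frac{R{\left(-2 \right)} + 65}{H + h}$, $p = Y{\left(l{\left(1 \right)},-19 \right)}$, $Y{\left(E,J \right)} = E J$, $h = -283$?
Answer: $- \frac{2149}{1208} \approx -1.779$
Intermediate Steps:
$R{\left(Z \right)} = \frac{-5 + Z}{2 Z}$
$p = -19$ ($p = 1 \left(-19\right) = -19$)
$X{\left(H \right)} = 2 + \frac{267}{4 \left(-283 + H\right)}$ ($X{\left(H \right)} = 2 + \frac{\frac{-5 - 2}{2 \left(-2\right)} + 65}{H - 283} = 2 + \frac{\frac{1}{2} \left(- \frac{1}{2}\right) \left(-7\right) + 65}{-283 + H} = 2 + \frac{\frac{7}{4} + 65}{-283 + H} = 2 + \frac{267}{4 \left(-283 + H\right)}$)
$- X{\left(p \right)} = - \frac{-1997 + 8 \left(-19\right)}{4 \left(-283 - 19\right)} = - \frac{-1997 - 152}{4 \left(-302\right)} = - \frac{\left(-1\right) \left(-2149\right)}{4 \cdot 302} = \left(-1\right) \frac{2149}{1208} = - \frac{2149}{1208}$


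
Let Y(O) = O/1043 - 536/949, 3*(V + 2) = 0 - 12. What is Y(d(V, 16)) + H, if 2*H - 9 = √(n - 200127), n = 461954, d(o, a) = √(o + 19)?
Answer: 7469/1898 + √261827/2 + √13/1043 ≈ 259.78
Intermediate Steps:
V = -6 (V = -2 + (0 - 12)/3 = -2 + (⅓)*(-12) = -2 - 4 = -6)
d(o, a) = √(19 + o)
Y(O) = -536/949 + O/1043 (Y(O) = O*(1/1043) - 536*1/949 = O/1043 - 536/949 = -536/949 + O/1043)
H = 9/2 + √261827/2 (H = 9/2 + √(461954 - 200127)/2 = 9/2 + √261827/2 ≈ 260.35)
Y(d(V, 16)) + H = (-536/949 + √(19 - 6)/1043) + (9/2 + √261827/2) = (-536/949 + √13/1043) + (9/2 + √261827/2) = 7469/1898 + √261827/2 + √13/1043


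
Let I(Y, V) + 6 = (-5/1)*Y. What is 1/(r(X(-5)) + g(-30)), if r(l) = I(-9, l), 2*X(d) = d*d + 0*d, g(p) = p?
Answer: 1/9 ≈ 0.11111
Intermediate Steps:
X(d) = d**2/2 (X(d) = (d*d + 0*d)/2 = (d**2 + 0)/2 = d**2/2)
I(Y, V) = -6 - 5*Y (I(Y, V) = -6 + (-5/1)*Y = -6 + (-5*1)*Y = -6 - 5*Y)
r(l) = 39 (r(l) = -6 - 5*(-9) = -6 + 45 = 39)
1/(r(X(-5)) + g(-30)) = 1/(39 - 30) = 1/9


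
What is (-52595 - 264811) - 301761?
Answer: -619167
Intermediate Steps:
(-52595 - 264811) - 301761 = -317406 - 301761 = -619167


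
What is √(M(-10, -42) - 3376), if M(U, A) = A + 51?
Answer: I*√3367 ≈ 58.026*I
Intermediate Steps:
M(U, A) = 51 + A
√(M(-10, -42) - 3376) = √((51 - 42) - 3376) = √(9 - 3376) = √(-3367) = I*√3367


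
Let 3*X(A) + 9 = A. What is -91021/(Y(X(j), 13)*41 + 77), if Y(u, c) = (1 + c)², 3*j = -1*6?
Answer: -13003/1159 ≈ -11.219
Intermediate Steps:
j = -2 (j = (-1*6)/3 = (⅓)*(-6) = -2)
X(A) = -3 + A/3
-91021/(Y(X(j), 13)*41 + 77) = -91021/((1 + 13)²*41 + 77) = -91021/(14²*41 + 77) = -91021/(196*41 + 77) = -91021/(8036 + 77) = -91021/8113 = -91021*1/8113 = -13003/1159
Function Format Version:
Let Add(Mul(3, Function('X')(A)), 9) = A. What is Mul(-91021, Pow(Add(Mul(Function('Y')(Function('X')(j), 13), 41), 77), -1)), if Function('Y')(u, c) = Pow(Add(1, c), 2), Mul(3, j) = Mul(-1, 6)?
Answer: Rational(-13003, 1159) ≈ -11.219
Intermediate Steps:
j = -2 (j = Mul(Rational(1, 3), Mul(-1, 6)) = Mul(Rational(1, 3), -6) = -2)
Function('X')(A) = Add(-3, Mul(Rational(1, 3), A))
Mul(-91021, Pow(Add(Mul(Function('Y')(Function('X')(j), 13), 41), 77), -1)) = Mul(-91021, Pow(Add(Mul(Pow(Add(1, 13), 2), 41), 77), -1)) = Mul(-91021, Pow(Add(Mul(Pow(14, 2), 41), 77), -1)) = Mul(-91021, Pow(Add(Mul(196, 41), 77), -1)) = Mul(-91021, Pow(Add(8036, 77), -1)) = Mul(-91021, Pow(8113, -1)) = Mul(-91021, Rational(1, 8113)) = Rational(-13003, 1159)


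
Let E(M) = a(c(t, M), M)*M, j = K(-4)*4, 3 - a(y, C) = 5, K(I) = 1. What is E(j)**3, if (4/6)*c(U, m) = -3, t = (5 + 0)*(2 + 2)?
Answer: -512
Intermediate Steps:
t = 20 (t = 5*4 = 20)
c(U, m) = -9/2 (c(U, m) = (3/2)*(-3) = -9/2)
a(y, C) = -2 (a(y, C) = 3 - 1*5 = 3 - 5 = -2)
j = 4 (j = 1*4 = 4)
E(M) = -2*M
E(j)**3 = (-2*4)**3 = (-8)**3 = -512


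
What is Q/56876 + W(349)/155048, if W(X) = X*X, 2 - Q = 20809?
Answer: 925367485/2204627512 ≈ 0.41974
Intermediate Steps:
Q = -20807 (Q = 2 - 1*20809 = 2 - 20809 = -20807)
W(X) = X**2
Q/56876 + W(349)/155048 = -20807/56876 + 349**2/155048 = -20807*1/56876 + 121801*(1/155048) = -20807/56876 + 121801/155048 = 925367485/2204627512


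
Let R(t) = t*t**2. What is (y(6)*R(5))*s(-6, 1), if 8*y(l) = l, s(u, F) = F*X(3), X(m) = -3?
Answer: -1125/4 ≈ -281.25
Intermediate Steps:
s(u, F) = -3*F (s(u, F) = F*(-3) = -3*F)
R(t) = t**3
y(l) = l/8
(y(6)*R(5))*s(-6, 1) = (((1/8)*6)*5**3)*(-3*1) = ((3/4)*125)*(-3) = (375/4)*(-3) = -1125/4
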